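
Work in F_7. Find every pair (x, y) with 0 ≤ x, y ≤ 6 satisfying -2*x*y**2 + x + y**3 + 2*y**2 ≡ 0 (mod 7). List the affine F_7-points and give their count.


Affine F_7-points: {(0, 0), (0, 5), (1, 3), (1, 5), (1, 6), (2, 5), (3, 1), (3, 5), (4, 4), (4, 5), (5, 5), (6, 5)}; count = 12.

For each of the 49 pairs (x, y) ∈ F_7², evaluate f(x, y) mod 7. Record the zeros.
  x = 0: [0↦0, 1↦3, 2↦2, 3↦3, 4↦5, 5↦0, 6↦1]  zeros at y ∈ {0, 5}
  x = 1: [0↦1, 1↦2, 2↦2, 3↦0, 4↦2, 5↦0, 6↦0]  zeros at y ∈ {3, 5, 6}
  x = 2: [0↦2, 1↦1, 2↦2, 3↦4, 4↦6, 5↦0, 6↦6]  zeros at y ∈ {5}
  x = 3: [0↦3, 1↦0, 2↦2, 3↦1, 4↦3, 5↦0, 6↦5]  zeros at y ∈ {1, 5}
  x = 4: [0↦4, 1↦6, 2↦2, 3↦5, 4↦0, 5↦0, 6↦4]  zeros at y ∈ {4, 5}
  x = 5: [0↦5, 1↦5, 2↦2, 3↦2, 4↦4, 5↦0, 6↦3]  zeros at y ∈ {5}
  x = 6: [0↦6, 1↦4, 2↦2, 3↦6, 4↦1, 5↦0, 6↦2]  zeros at y ∈ {5}
Collecting zeros: affine points = {(0, 0), (0, 5), (1, 3), (1, 5), (1, 6), (2, 5), (3, 1), (3, 5), (4, 4), (4, 5), (5, 5), (6, 5)}.
Total count |C(F_7)_aff| = 12.


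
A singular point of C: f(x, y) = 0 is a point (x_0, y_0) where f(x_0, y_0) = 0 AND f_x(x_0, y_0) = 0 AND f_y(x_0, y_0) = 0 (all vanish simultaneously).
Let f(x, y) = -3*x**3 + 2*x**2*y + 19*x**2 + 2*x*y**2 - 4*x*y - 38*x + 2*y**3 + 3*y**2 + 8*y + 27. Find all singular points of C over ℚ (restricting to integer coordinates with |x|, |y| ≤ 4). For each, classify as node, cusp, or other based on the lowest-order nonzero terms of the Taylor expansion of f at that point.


Singular points: {(2, -1)}; classification: node.

Compute partial derivatives:
  f_x = -9*x**2 + 4*x*y + 38*x + 2*y**2 - 4*y - 38.
  f_y = 2*x**2 + 4*x*y - 4*x + 6*y**2 + 6*y + 8.
Scan x_0 ∈ {−4, ..., 4}. For each x_0, f_y(x_0, y) is a polynomial in y; find its integer roots y ∈ {−4, ..., 4}, then test f_x and f at those candidates.
  x = -4: f_y(-4, y) = 6*y**2 - 10*y + 56; no integer root y with |y| ≤ 4.
  x = -3: f_y(-3, y) = 6*y**2 - 6*y + 38; no integer root y with |y| ≤ 4.
  x = -2: f_y(-2, y) = 6*y**2 - 2*y + 24; no integer root y with |y| ≤ 4.
  x = -1: f_y(-1, y) = 6*y**2 + 2*y + 14; no integer root y with |y| ≤ 4.
  x = 0: f_y(0, y) = 6*y**2 + 6*y + 8; no integer root y with |y| ≤ 4.
  x = 1: f_y(1, y) = 6*y**2 + 10*y + 6; no integer root y with |y| ≤ 4.
  x = 2: f_y(2, y) = 6*y**2 + 14*y + 8; vanishes at y ∈ {-1}. (2, -1): f_x = 0, f = 0 — SINGULAR.
  x = 3: f_y(3, y) = 6*y**2 + 18*y + 14; no integer root y with |y| ≤ 4.
  x = 4: f_y(4, y) = 6*y**2 + 22*y + 24; no integer root y with |y| ≤ 4.
Only singular point on the grid: (2, -1).
Classify: substitute x = 2 + u, y = -1 + v and expand: f = -3*u**3 + 2*u**2*v - u**2 + 2*u*v**2 + 2*v**3 + v**2.
No constant or linear terms (consistent with a singular point). Quadratic part: -u**2 + v**2. Cubic part: -3*u**3 + 2*u**2*v + 2*u*v**2 + 2*v**3.
The quadratic part v**2 - u**2 = (v − u)(v + u) splits into two distinct linear factors, so there are two distinct tangent lines y − -1 = ±(x − 2) — this is a node (ordinary double point).
Classification: node.


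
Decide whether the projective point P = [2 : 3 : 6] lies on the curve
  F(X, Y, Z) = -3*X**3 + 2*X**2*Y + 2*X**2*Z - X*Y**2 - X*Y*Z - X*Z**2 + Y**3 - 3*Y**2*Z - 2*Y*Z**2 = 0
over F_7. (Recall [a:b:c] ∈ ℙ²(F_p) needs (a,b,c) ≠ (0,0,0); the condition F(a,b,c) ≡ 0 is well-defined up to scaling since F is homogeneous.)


F(2,3,6) ≡ 5 (mod 7); P is NOT on the curve.

Evaluate F(2, 3, 6) term-by-term (mod 7).
  -3*X**3 ↦ -3·8·1·1 = -24
  2*X**2*Y ↦ 2·4·3·1 = 24
  2*X**2*Z ↦ 2·4·1·6 = 48
  -X*Y**2 ↦ -1·2·9·1 = -18
  -X*Y*Z ↦ -1·2·3·6 = -36
  -X*Z**2 ↦ -1·2·1·36 = -72
  Y**3 ↦ 1·1·27·1 = 27
  -3*Y**2*Z ↦ -3·1·9·6 = -162
  -2*Y*Z**2 ↦ -2·1·3·36 = -216
Sum: F(2, 3, 6) = (-24) + (24) + (48) + (-18) + (-36) + (-72) + (27) + (-162) + (-216) = -429.
Reducing mod 7: -429 ≡ 5 (mod 7).
Since F(a, b, c) ≡ 5 ≠ 0 (mod 7), P does NOT lie on the curve.


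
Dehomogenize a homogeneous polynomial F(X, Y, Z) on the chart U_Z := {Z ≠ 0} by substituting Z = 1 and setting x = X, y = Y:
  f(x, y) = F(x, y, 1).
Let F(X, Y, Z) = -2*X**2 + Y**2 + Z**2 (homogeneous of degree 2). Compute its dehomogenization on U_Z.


f(x, y) = -2*x**2 + y**2 + 1

On U_Z we set Z = 1. Each monomial c·X^i·Y^j·Z^k in F becomes c·x^i·y^j·1^k = c·x^i·y^j.
Substituting Z = 1: F(X, Y, 1) = -2*x**2 + y**2 + 1.
Note: deg(f) ≤ deg(F) = 2; strict inequality happens when F is divisible by Z (lost terms).


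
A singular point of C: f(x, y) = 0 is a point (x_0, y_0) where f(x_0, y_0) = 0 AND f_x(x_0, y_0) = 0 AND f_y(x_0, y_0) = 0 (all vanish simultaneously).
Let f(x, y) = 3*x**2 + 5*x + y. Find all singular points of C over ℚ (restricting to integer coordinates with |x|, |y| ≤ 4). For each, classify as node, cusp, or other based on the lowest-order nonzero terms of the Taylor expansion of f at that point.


No singular points in the scanned grid; C is smooth there.

Compute partial derivatives:
  f_x = 6*x + 5.
  f_y = 1.
f_y = 1 is a nonzero constant, so f_y never vanishes: no point (x, y) can satisfy f = f_x = f_y = 0. In particular no (x, y) ∈ {−4, ..., 4}² is singular; the curve is smooth.


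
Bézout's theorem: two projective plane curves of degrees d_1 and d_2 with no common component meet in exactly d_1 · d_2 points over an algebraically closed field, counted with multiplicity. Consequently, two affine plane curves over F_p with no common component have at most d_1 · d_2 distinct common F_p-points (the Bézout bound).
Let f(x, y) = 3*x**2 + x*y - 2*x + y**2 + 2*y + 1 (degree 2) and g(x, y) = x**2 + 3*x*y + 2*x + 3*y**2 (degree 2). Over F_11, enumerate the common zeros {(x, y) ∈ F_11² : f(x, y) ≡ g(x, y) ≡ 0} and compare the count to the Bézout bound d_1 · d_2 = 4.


Common zeros: {(5, 4)}; count = 1; Bézout bound = 4.

deg(f) = 2, deg(g) = 2, so Bézout bound = 4.
Scan x ∈ F_11. For each x, list the y ∈ F_11 with f(x, y) ≡ 0 and those with g(x, y) ≡ 0 (mod 11); the common zeros in that column are the intersection.
  x = 0: f ≡ 0 at y ∈ {10}; g ≡ 0 at y ∈ {0}; common: ∅.
  x = 1: f ≡ 0 at y ∈ {9, 10}; g ≡ 0 at y ∈ ∅; common: ∅.
  x = 2: f ≡ 0 at y ∈ ∅; g ≡ 0 at y ∈ ∅; common: ∅.
  x = 3: f ≡ 0 at y ∈ {0, 6}; g ≡ 0 at y ∈ {4}; common: ∅.
  x = 4: f ≡ 0 at y ∈ {7, 9}; g ≡ 0 at y ∈ ∅; common: ∅.
  x = 5: f ≡ 0 at y ∈ {0, 4}; g ≡ 0 at y ∈ {2, 4}; common: {4}.
  x = 6: f ≡ 0 at y ∈ ∅; g ≡ 0 at y ∈ {6, 10}; common: ∅.
  x = 7: f ≡ 0 at y ∈ ∅; g ≡ 0 at y ∈ {6, 9}; common: ∅.
  x = 8: f ≡ 0 at y ∈ ∅; g ≡ 0 at y ∈ {5, 9}; common: ∅.
  x = 9: f ≡ 0 at y ∈ {4, 7}; g ≡ 0 at y ∈ {0, 2}; common: ∅.
  x = 10: f ≡ 0 at y ∈ ∅; g ≡ 0 at y ∈ ∅; common: ∅.
Collecting: common zeros = {(5, 4)}, so the count is 1.
Comparison with the Bézout bound: 1 ≤ 4 = deg(f)·deg(g), as expected for curves with no common component (the affine F_11-count falls short of the bound because intersections may lie at infinity, over extension fields, or carry multiplicity).


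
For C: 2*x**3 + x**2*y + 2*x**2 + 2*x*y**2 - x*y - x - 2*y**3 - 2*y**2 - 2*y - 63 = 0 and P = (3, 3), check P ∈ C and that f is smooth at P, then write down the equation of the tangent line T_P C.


Tangent line at P: 98*x - 26*y - 216 = 0.

Step 1: f(3, 3) = 0, so P lies on C.
Step 2: partial derivatives
  f_x(x, y) = 6*x**2 + 2*x*y + 4*x + 2*y**2 - y - 1, f_y(x, y) = x**2 + 4*x*y - x - 6*y**2 - 4*y - 2.
  f_x(P) = 98, f_y(P) = -26 (gradient nonzero, so P is smooth).
Step 3: tangent line at P: 98·(x − 3) + -26·(y − 3) = 0.
Expanding: 98*x - 26*y - 216 = 0.


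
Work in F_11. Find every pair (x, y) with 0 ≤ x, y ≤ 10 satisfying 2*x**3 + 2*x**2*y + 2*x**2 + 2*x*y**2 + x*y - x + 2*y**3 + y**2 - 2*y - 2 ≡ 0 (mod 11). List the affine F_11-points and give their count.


Affine F_11-points: {(0, 3), (2, 3), (4, 0), (5, 3), (7, 6), (8, 10), (9, 4), (9, 5), (9, 9)}; count = 9.

For each of the 121 pairs (x, y) ∈ F_11², evaluate f(x, y) mod 11. Record the zeros.
  x = 0: [0↦9, 1↦10, 2↦3, 3↦0, 4↦2, 5↦10, 6↦3, 7↦4, 8↦3, 9↦1, 10↦10]  zeros at y ∈ {3}
  x = 1: [0↦1, 1↦7, 2↦9, 3↦8, 4↦5, 5↦1, 6↦8, 7↦5, 8↦4, 9↦6, 10↦1]  zeros at y ∈ ∅
  x = 2: [0↦9, 1↦2, 2↦6, 3↦0, 4↦7, 5↦6, 6↦9, 7↦6, 8↦9, 9↦8, 10↦4]  zeros at y ∈ {3}
  x = 3: [0↦1, 1↦7, 2↦6, 3↦10, 4↦9, 5↦4, 6↦7, 7↦8, 8↦8, 9↦8, 10↦9]  zeros at y ∈ ∅
  x = 4: [0↦0, 1↦1, 2↦10, 3↦6, 4↦1, 5↦7, 6↦3, 7↦1, 8↦2, 9↦7, 10↦6]  zeros at y ∈ {0}
  x = 5: [0↦7, 1↦7, 2↦8, 3↦0, 4↦6, 5↦5, 6↦9, 7↦8, 8↦3, 9↦6, 10↦7]  zeros at y ∈ {3}
  x = 6: [0↦1, 1↦4, 2↦1, 3↦4, 4↦3, 5↦10, 6↦4, 7↦8, 8↦1, 9↦6, 10↦2]  zeros at y ∈ ∅
  x = 7: [0↦5, 1↦4, 2↦1, 3↦8, 4↦4, 5↦1, 6↦0, 7↦2, 8↦8, 9↦8, 10↦3]  zeros at y ∈ {6}
  x = 8: [0↦9, 1↦8, 2↦9, 3↦2, 4↦10, 5↦1, 6↦9, 7↦2, 8↦3, 9↦2, 10↦0]  zeros at y ∈ {10}
  x = 9: [0↦3, 1↦6, 2↦4, 3↦9, 4↦0, 5↦0, 6↦10, 7↦9, 8↦9, 9↦0, 10↦5]  zeros at y ∈ {4, 5, 9}
  x = 10: [0↦10, 1↦10, 2↦9, 3↦8, 4↦8, 5↦10, 6↦4, 7↦2, 8↦5, 9↦3, 10↦8]  zeros at y ∈ ∅
Collecting zeros: affine points = {(0, 3), (2, 3), (4, 0), (5, 3), (7, 6), (8, 10), (9, 4), (9, 5), (9, 9)}.
Total count |C(F_11)_aff| = 9.


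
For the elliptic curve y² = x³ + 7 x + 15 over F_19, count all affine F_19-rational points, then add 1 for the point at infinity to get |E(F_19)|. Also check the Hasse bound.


Affine points = {(1, 2), (1, 17), (3, 5), (3, 14), (5, 2), (5, 17), (6, 8), (6, 11), (9, 3), (9, 16), (11, 6), (11, 13), (13, 2), (13, 17), (14, 8), (14, 11), (16, 9), (16, 10), (18, 8), (18, 11)}; affine count = 20; |E(F_19)| = 21.

Discriminant check: Δ ∝ 4a³ + 27b² = 4·7³ + 27·15² = 4·343 + 27·225 ≡ 18 (mod 19). Nonzero ⇒ E is nonsingular.
For each x ∈ F_19, compute rhs = x³ + 7·x + 15 mod 19, then count y ∈ F_19 with y² ≡ rhs.
  x = 0: rhs = 15, matching y values: none (0 points).
  x = 1: rhs = 4, matching y values: 2, 17 (2 points).
  x = 2: rhs = 18, matching y values: none (0 points).
  x = 3: rhs = 6, matching y values: 5, 14 (2 points).
  x = 4: rhs = 12, matching y values: none (0 points).
  x = 5: rhs = 4, matching y values: 2, 17 (2 points).
  x = 6: rhs = 7, matching y values: 8, 11 (2 points).
  x = 7: rhs = 8, matching y values: none (0 points).
  x = 8: rhs = 13, matching y values: none (0 points).
  x = 9: rhs = 9, matching y values: 3, 16 (2 points).
  x = 10: rhs = 2, matching y values: none (0 points).
  x = 11: rhs = 17, matching y values: 6, 13 (2 points).
  x = 12: rhs = 3, matching y values: none (0 points).
  x = 13: rhs = 4, matching y values: 2, 17 (2 points).
  x = 14: rhs = 7, matching y values: 8, 11 (2 points).
  x = 15: rhs = 18, matching y values: none (0 points).
  x = 16: rhs = 5, matching y values: 9, 10 (2 points).
  x = 17: rhs = 12, matching y values: none (0 points).
  x = 18: rhs = 7, matching y values: 8, 11 (2 points).
Total affine count: 20.
Full point count |E(F_19)| = 20 + 1 = 21.
Hasse bound: |21 − (19+1)| = |1| = 1 ≤ 2√19 ≈ 8.7178 ✓.


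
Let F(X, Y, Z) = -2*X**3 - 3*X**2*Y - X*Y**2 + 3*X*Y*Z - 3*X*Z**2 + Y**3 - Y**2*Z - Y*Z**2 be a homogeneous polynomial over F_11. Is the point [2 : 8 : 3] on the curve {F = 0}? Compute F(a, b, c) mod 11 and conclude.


F(2,8,3) ≡ 10 (mod 11); P is NOT on the curve.

Evaluate F(2, 8, 3) term-by-term (mod 11).
  -2*X**3 ↦ -2·8·1·1 = -16
  -3*X**2*Y ↦ -3·4·8·1 = -96
  -X*Y**2 ↦ -1·2·64·1 = -128
  3*X*Y*Z ↦ 3·2·8·3 = 144
  -3*X*Z**2 ↦ -3·2·1·9 = -54
  Y**3 ↦ 1·1·512·1 = 512
  -Y**2*Z ↦ -1·1·64·3 = -192
  -Y*Z**2 ↦ -1·1·8·9 = -72
Sum: F(2, 8, 3) = (-16) + (-96) + (-128) + (144) + (-54) + (512) + (-192) + (-72) = 98.
Reducing mod 11: 98 ≡ 10 (mod 11).
Since F(a, b, c) ≡ 10 ≠ 0 (mod 11), P does NOT lie on the curve.


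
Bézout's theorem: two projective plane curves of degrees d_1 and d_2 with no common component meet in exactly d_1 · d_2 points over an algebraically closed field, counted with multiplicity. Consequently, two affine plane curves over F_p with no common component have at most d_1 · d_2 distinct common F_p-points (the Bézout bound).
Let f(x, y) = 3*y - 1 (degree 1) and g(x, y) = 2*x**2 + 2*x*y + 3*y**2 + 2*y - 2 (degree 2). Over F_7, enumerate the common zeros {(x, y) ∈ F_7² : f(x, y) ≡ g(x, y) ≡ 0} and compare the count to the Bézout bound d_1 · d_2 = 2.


Common zeros: ∅; count = 0; Bézout bound = 2.

deg(f) = 1, deg(g) = 2, so Bézout bound = 2.
Scan x ∈ F_7. For each x, list the y ∈ F_7 with f(x, y) ≡ 0 and those with g(x, y) ≡ 0 (mod 7); the common zeros in that column are the intersection.
  x = 0: f ≡ 0 at y ∈ {5}; g ≡ 0 at y ∈ {2}; common: ∅.
  x = 1: f ≡ 0 at y ∈ {5}; g ≡ 0 at y ∈ {0, 1}; common: ∅.
  x = 2: f ≡ 0 at y ∈ {5}; g ≡ 0 at y ∈ ∅; common: ∅.
  x = 3: f ≡ 0 at y ∈ {5}; g ≡ 0 at y ∈ ∅; common: ∅.
  x = 4: f ≡ 0 at y ∈ {5}; g ≡ 0 at y ∈ ∅; common: ∅.
  x = 5: f ≡ 0 at y ∈ {5}; g ≡ 0 at y ∈ {1, 2}; common: ∅.
  x = 6: f ≡ 0 at y ∈ {5}; g ≡ 0 at y ∈ {0}; common: ∅.
Collecting: common zeros = ∅, so the count is 0.
Comparison with the Bézout bound: 0 ≤ 2 = deg(f)·deg(g), as expected for curves with no common component (the affine F_7-count falls short of the bound because intersections may lie at infinity, over extension fields, or carry multiplicity).


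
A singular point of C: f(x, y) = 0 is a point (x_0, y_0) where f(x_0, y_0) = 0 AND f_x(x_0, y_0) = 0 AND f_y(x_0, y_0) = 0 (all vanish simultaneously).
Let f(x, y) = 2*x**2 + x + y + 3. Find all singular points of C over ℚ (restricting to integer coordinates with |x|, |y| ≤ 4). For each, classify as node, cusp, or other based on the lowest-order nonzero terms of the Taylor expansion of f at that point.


No singular points in the scanned grid; C is smooth there.

Compute partial derivatives:
  f_x = 4*x + 1.
  f_y = 1.
f_y = 1 is a nonzero constant, so f_y never vanishes: no point (x, y) can satisfy f = f_x = f_y = 0. In particular no (x, y) ∈ {−4, ..., 4}² is singular; the curve is smooth.


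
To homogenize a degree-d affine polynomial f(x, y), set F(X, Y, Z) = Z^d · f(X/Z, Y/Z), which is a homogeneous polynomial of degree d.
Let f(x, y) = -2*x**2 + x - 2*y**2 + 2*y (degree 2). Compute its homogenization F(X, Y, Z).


F(X, Y, Z) = -2*X**2 + X*Z - 2*Y**2 + 2*Y*Z

deg(f) = 2.
Substitute x = X/Z, y = Y/Z into f, then multiply by Z^2.
  monomial -2·x^2·y^0 ↦ -2·X^2·Y^0·Z^0.
  monomial 1·x^1·y^0 ↦ 1·X^1·Y^0·Z^1.
  monomial -2·x^0·y^2 ↦ -2·X^0·Y^2·Z^0.
  monomial 2·x^0·y^1 ↦ 2·X^0·Y^1·Z^1.
Collecting: F(X, Y, Z) = -2*X**2 + X*Z - 2*Y**2 + 2*Y*Z.


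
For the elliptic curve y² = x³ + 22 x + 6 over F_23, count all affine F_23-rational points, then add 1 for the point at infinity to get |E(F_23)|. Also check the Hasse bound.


Affine points = {(0, 11), (0, 12), (1, 11), (1, 12), (2, 9), (2, 14), (6, 3), (6, 20), (8, 2), (8, 21), (9, 6), (9, 17), (15, 10), (15, 13), (17, 7), (17, 16), (18, 1), (18, 22), (21, 0), (22, 11), (22, 12)}; affine count = 21; |E(F_23)| = 22.

Discriminant check: Δ ∝ 4a³ + 27b² = 4·22³ + 27·6² = 4·10648 + 27·36 ≡ 2 (mod 23). Nonzero ⇒ E is nonsingular.
For each x ∈ F_23, compute rhs = x³ + 22·x + 6 mod 23, then count y ∈ F_23 with y² ≡ rhs.
  x = 0: rhs = 6, matching y values: 11, 12 (2 points).
  x = 1: rhs = 6, matching y values: 11, 12 (2 points).
  x = 2: rhs = 12, matching y values: 9, 14 (2 points).
  x = 3: rhs = 7, matching y values: none (0 points).
  x = 4: rhs = 20, matching y values: none (0 points).
  x = 5: rhs = 11, matching y values: none (0 points).
  x = 6: rhs = 9, matching y values: 3, 20 (2 points).
  x = 7: rhs = 20, matching y values: none (0 points).
  x = 8: rhs = 4, matching y values: 2, 21 (2 points).
  x = 9: rhs = 13, matching y values: 6, 17 (2 points).
  x = 10: rhs = 7, matching y values: none (0 points).
  x = 11: rhs = 15, matching y values: none (0 points).
  x = 12: rhs = 20, matching y values: none (0 points).
  x = 13: rhs = 5, matching y values: none (0 points).
  x = 14: rhs = 22, matching y values: none (0 points).
  x = 15: rhs = 8, matching y values: 10, 13 (2 points).
  x = 16: rhs = 15, matching y values: none (0 points).
  x = 17: rhs = 3, matching y values: 7, 16 (2 points).
  x = 18: rhs = 1, matching y values: 1, 22 (2 points).
  x = 19: rhs = 15, matching y values: none (0 points).
  x = 20: rhs = 5, matching y values: none (0 points).
  x = 21: rhs = 0, matching y values: 0 (1 points).
  x = 22: rhs = 6, matching y values: 11, 12 (2 points).
Total affine count: 21.
Full point count |E(F_23)| = 21 + 1 = 22.
Hasse bound: |22 − (23+1)| = |-2| = 2 ≤ 2√23 ≈ 9.5917 ✓.


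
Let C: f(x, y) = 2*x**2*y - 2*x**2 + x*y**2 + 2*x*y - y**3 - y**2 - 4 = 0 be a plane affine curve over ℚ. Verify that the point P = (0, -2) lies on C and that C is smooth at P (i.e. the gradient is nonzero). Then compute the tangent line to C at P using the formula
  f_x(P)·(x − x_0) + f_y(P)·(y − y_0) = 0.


Tangent line at P: -8*y - 16 = 0.

Step 1: f(0, -2) = 0, so P lies on C.
Step 2: partial derivatives
  f_x(x, y) = 4*x*y - 4*x + y**2 + 2*y, f_y(x, y) = 2*x**2 + 2*x*y + 2*x - 3*y**2 - 2*y.
  f_x(P) = 0, f_y(P) = -8 (gradient nonzero, so P is smooth).
Step 3: tangent line at P: 0·(x − 0) + -8·(y − -2) = 0.
Expanding: -8*y - 16 = 0.


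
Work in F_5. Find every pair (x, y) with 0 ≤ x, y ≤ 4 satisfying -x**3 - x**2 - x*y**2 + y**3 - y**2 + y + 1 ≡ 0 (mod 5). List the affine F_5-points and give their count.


Affine F_5-points: {(1, 4), (3, 0)}; count = 2.

For each of the 25 pairs (x, y) ∈ F_5², evaluate f(x, y) mod 5. Record the zeros.
  x = 0: [0↦1, 1↦2, 2↦2, 3↦2, 4↦3]  zeros at y ∈ ∅
  x = 1: [0↦4, 1↦4, 2↦1, 3↦1, 4↦0]  zeros at y ∈ {4}
  x = 2: [0↦4, 1↦3, 2↦2, 3↦2, 4↦4]  zeros at y ∈ ∅
  x = 3: [0↦0, 1↦3, 2↦4, 3↦4, 4↦4]  zeros at y ∈ {0}
  x = 4: [0↦1, 1↦3, 2↦1, 3↦1, 4↦4]  zeros at y ∈ ∅
Collecting zeros: affine points = {(1, 4), (3, 0)}.
Total count |C(F_5)_aff| = 2.


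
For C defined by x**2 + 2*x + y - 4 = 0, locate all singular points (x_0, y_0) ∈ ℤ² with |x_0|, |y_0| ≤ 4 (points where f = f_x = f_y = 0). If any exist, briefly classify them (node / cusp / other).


No singular points in the scanned grid; C is smooth there.

Compute partial derivatives:
  f_x = 2*x + 2.
  f_y = 1.
f_y = 1 is a nonzero constant, so f_y never vanishes: no point (x, y) can satisfy f = f_x = f_y = 0. In particular no (x, y) ∈ {−4, ..., 4}² is singular; the curve is smooth.


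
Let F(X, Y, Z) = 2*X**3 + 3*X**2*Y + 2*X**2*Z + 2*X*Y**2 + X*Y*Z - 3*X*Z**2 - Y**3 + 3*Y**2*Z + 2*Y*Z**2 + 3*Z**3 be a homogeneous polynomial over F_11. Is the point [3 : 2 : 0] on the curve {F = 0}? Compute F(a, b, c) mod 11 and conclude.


F(3,2,0) ≡ 3 (mod 11); P is NOT on the curve.

Evaluate F(3, 2, 0) term-by-term (mod 11).
  2*X**3 ↦ 2·27·1·1 = 54
  3*X**2*Y ↦ 3·9·2·1 = 54
  2*X**2*Z ↦ 2·9·1·0 = 0
  2*X*Y**2 ↦ 2·3·4·1 = 24
  X*Y*Z ↦ 1·3·2·0 = 0
  -3*X*Z**2 ↦ -3·3·1·0 = 0
  -Y**3 ↦ -1·1·8·1 = -8
  3*Y**2*Z ↦ 3·1·4·0 = 0
  2*Y*Z**2 ↦ 2·1·2·0 = 0
  3*Z**3 ↦ 3·1·1·0 = 0
Sum: F(3, 2, 0) = (54) + (54) + (0) + (24) + (0) + (0) + (-8) + (0) + (0) + (0) = 124.
Reducing mod 11: 124 ≡ 3 (mod 11).
Since F(a, b, c) ≡ 3 ≠ 0 (mod 11), P does NOT lie on the curve.


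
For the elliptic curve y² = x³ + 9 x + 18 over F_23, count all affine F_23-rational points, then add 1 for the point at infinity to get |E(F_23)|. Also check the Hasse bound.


Affine points = {(0, 8), (0, 15), (3, 7), (3, 16), (4, 7), (4, 16), (5, 2), (5, 21), (6, 9), (6, 14), (8, 2), (8, 21), (9, 0), (10, 2), (10, 21), (13, 3), (13, 20), (14, 6), (14, 17), (15, 3), (15, 20), (16, 7), (16, 16), (17, 1), (17, 22), (18, 3), (18, 20), (22, 10), (22, 13)}; affine count = 29; |E(F_23)| = 30.

Discriminant check: Δ ∝ 4a³ + 27b² = 4·9³ + 27·18² = 4·729 + 27·324 ≡ 3 (mod 23). Nonzero ⇒ E is nonsingular.
For each x ∈ F_23, compute rhs = x³ + 9·x + 18 mod 23, then count y ∈ F_23 with y² ≡ rhs.
  x = 0: rhs = 18, matching y values: 8, 15 (2 points).
  x = 1: rhs = 5, matching y values: none (0 points).
  x = 2: rhs = 21, matching y values: none (0 points).
  x = 3: rhs = 3, matching y values: 7, 16 (2 points).
  x = 4: rhs = 3, matching y values: 7, 16 (2 points).
  x = 5: rhs = 4, matching y values: 2, 21 (2 points).
  x = 6: rhs = 12, matching y values: 9, 14 (2 points).
  x = 7: rhs = 10, matching y values: none (0 points).
  x = 8: rhs = 4, matching y values: 2, 21 (2 points).
  x = 9: rhs = 0, matching y values: 0 (1 points).
  x = 10: rhs = 4, matching y values: 2, 21 (2 points).
  x = 11: rhs = 22, matching y values: none (0 points).
  x = 12: rhs = 14, matching y values: none (0 points).
  x = 13: rhs = 9, matching y values: 3, 20 (2 points).
  x = 14: rhs = 13, matching y values: 6, 17 (2 points).
  x = 15: rhs = 9, matching y values: 3, 20 (2 points).
  x = 16: rhs = 3, matching y values: 7, 16 (2 points).
  x = 17: rhs = 1, matching y values: 1, 22 (2 points).
  x = 18: rhs = 9, matching y values: 3, 20 (2 points).
  x = 19: rhs = 10, matching y values: none (0 points).
  x = 20: rhs = 10, matching y values: none (0 points).
  x = 21: rhs = 15, matching y values: none (0 points).
  x = 22: rhs = 8, matching y values: 10, 13 (2 points).
Total affine count: 29.
Full point count |E(F_23)| = 29 + 1 = 30.
Hasse bound: |30 − (23+1)| = |6| = 6 ≤ 2√23 ≈ 9.5917 ✓.


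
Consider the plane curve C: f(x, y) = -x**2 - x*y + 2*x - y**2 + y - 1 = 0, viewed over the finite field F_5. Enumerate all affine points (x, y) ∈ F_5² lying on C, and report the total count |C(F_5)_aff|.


Affine F_5-points: {(1, 0)}; count = 1.

For each of the 25 pairs (x, y) ∈ F_5², evaluate f(x, y) mod 5. Record the zeros.
  x = 0: [0↦4, 1↦4, 2↦2, 3↦3, 4↦2]  zeros at y ∈ ∅
  x = 1: [0↦0, 1↦4, 2↦1, 3↦1, 4↦4]  zeros at y ∈ {0}
  x = 2: [0↦4, 1↦2, 2↦3, 3↦2, 4↦4]  zeros at y ∈ ∅
  x = 3: [0↦1, 1↦3, 2↦3, 3↦1, 4↦2]  zeros at y ∈ ∅
  x = 4: [0↦1, 1↦2, 2↦1, 3↦3, 4↦3]  zeros at y ∈ ∅
Collecting zeros: affine points = {(1, 0)}.
Total count |C(F_5)_aff| = 1.


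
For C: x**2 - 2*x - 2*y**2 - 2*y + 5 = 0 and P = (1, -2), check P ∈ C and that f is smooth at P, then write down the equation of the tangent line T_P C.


Tangent line at P: 6*y + 12 = 0.

Step 1: f(1, -2) = 0, so P lies on C.
Step 2: partial derivatives
  f_x(x, y) = 2*x - 2, f_y(x, y) = -4*y - 2.
  f_x(P) = 0, f_y(P) = 6 (gradient nonzero, so P is smooth).
Step 3: tangent line at P: 0·(x − 1) + 6·(y − -2) = 0.
Expanding: 6*y + 12 = 0.


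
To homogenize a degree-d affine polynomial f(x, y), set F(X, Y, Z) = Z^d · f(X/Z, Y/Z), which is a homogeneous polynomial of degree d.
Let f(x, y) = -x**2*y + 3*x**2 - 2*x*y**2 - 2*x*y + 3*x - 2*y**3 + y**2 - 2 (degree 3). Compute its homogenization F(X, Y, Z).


F(X, Y, Z) = -X**2*Y + 3*X**2*Z - 2*X*Y**2 - 2*X*Y*Z + 3*X*Z**2 - 2*Y**3 + Y**2*Z - 2*Z**3

deg(f) = 3.
Substitute x = X/Z, y = Y/Z into f, then multiply by Z^3.
  monomial -1·x^2·y^1 ↦ -1·X^2·Y^1·Z^0.
  monomial 3·x^2·y^0 ↦ 3·X^2·Y^0·Z^1.
  monomial -2·x^1·y^2 ↦ -2·X^1·Y^2·Z^0.
  monomial -2·x^1·y^1 ↦ -2·X^1·Y^1·Z^1.
  monomial 3·x^1·y^0 ↦ 3·X^1·Y^0·Z^2.
  monomial -2·x^0·y^3 ↦ -2·X^0·Y^3·Z^0.
  monomial 1·x^0·y^2 ↦ 1·X^0·Y^2·Z^1.
  monomial -2·x^0·y^0 ↦ -2·X^0·Y^0·Z^3.
Collecting: F(X, Y, Z) = -X**2*Y + 3*X**2*Z - 2*X*Y**2 - 2*X*Y*Z + 3*X*Z**2 - 2*Y**3 + Y**2*Z - 2*Z**3.


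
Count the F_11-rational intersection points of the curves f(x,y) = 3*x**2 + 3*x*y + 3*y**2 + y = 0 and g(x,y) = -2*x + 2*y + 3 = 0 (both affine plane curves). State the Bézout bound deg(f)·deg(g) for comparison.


Common zeros: {(5, 9), (8, 1)}; count = 2; Bézout bound = 2.

deg(f) = 2, deg(g) = 1, so Bézout bound = 2.
Scan x ∈ F_11. For each x, list the y ∈ F_11 with f(x, y) ≡ 0 and those with g(x, y) ≡ 0 (mod 11); the common zeros in that column are the intersection.
  x = 0: f ≡ 0 at y ∈ {0, 7}; g ≡ 0 at y ∈ {4}; common: ∅.
  x = 1: f ≡ 0 at y ∈ ∅; g ≡ 0 at y ∈ {5}; common: ∅.
  x = 2: f ≡ 0 at y ∈ {1, 4}; g ≡ 0 at y ∈ {6}; common: ∅.
  x = 3: f ≡ 0 at y ∈ ∅; g ≡ 0 at y ∈ {7}; common: ∅.
  x = 4: f ≡ 0 at y ∈ {7}; g ≡ 0 at y ∈ {8}; common: ∅.
  x = 5: f ≡ 0 at y ∈ {4, 9}; g ≡ 0 at y ∈ {9}; common: {9}.
  x = 6: f ≡ 0 at y ∈ {6}; g ≡ 0 at y ∈ {10}; common: ∅.
  x = 7: f ≡ 0 at y ∈ ∅; g ≡ 0 at y ∈ {0}; common: ∅.
  x = 8: f ≡ 0 at y ∈ {1, 9}; g ≡ 0 at y ∈ {1}; common: {1}.
  x = 9: f ≡ 0 at y ∈ ∅; g ≡ 0 at y ∈ {2}; common: ∅.
  x = 10: f ≡ 0 at y ∈ {2, 6}; g ≡ 0 at y ∈ {3}; common: ∅.
Collecting: common zeros = {(5, 9), (8, 1)}, so the count is 2.
Comparison with the Bézout bound: 2 ≤ 2 = deg(f)·deg(g), as expected for curves with no common component (the bound is attained).


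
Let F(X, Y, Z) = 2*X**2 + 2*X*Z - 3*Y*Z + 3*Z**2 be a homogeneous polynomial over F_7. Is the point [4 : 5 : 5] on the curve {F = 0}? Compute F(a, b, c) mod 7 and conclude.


F(4,5,5) ≡ 2 (mod 7); P is NOT on the curve.

Evaluate F(4, 5, 5) term-by-term (mod 7).
  2*X**2 ↦ 2·16·1·1 = 32
  2*X*Z ↦ 2·4·1·5 = 40
  -3*Y*Z ↦ -3·1·5·5 = -75
  3*Z**2 ↦ 3·1·1·25 = 75
Sum: F(4, 5, 5) = (32) + (40) + (-75) + (75) = 72.
Reducing mod 7: 72 ≡ 2 (mod 7).
Since F(a, b, c) ≡ 2 ≠ 0 (mod 7), P does NOT lie on the curve.


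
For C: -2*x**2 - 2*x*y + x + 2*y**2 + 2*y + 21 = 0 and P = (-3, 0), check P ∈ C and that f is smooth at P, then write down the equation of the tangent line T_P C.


Tangent line at P: 13*x + 8*y + 39 = 0.

Step 1: f(-3, 0) = 0, so P lies on C.
Step 2: partial derivatives
  f_x(x, y) = -4*x - 2*y + 1, f_y(x, y) = -2*x + 4*y + 2.
  f_x(P) = 13, f_y(P) = 8 (gradient nonzero, so P is smooth).
Step 3: tangent line at P: 13·(x − -3) + 8·(y − 0) = 0.
Expanding: 13*x + 8*y + 39 = 0.


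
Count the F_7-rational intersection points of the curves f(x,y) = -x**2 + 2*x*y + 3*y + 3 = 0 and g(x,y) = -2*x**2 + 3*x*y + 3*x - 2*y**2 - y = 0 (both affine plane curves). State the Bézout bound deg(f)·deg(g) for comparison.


Common zeros: ∅; count = 0; Bézout bound = 4.

deg(f) = 2, deg(g) = 2, so Bézout bound = 4.
Scan x ∈ F_7. For each x, list the y ∈ F_7 with f(x, y) ≡ 0 and those with g(x, y) ≡ 0 (mod 7); the common zeros in that column are the intersection.
  x = 0: f ≡ 0 at y ∈ {6}; g ≡ 0 at y ∈ {0, 3}; common: ∅.
  x = 1: f ≡ 0 at y ∈ {1}; g ≡ 0 at y ∈ ∅; common: ∅.
  x = 2: f ≡ 0 at y ∈ ∅; g ≡ 0 at y ∈ {2, 4}; common: ∅.
  x = 3: f ≡ 0 at y ∈ {3}; g ≡ 0 at y ∈ ∅; common: ∅.
  x = 4: f ≡ 0 at y ∈ {5}; g ≡ 0 at y ∈ ∅; common: ∅.
  x = 5: f ≡ 0 at y ∈ {6}; g ≡ 0 at y ∈ {0}; common: ∅.
  x = 6: f ≡ 0 at y ∈ {5}; g ≡ 0 at y ∈ {2, 3}; common: ∅.
Collecting: common zeros = ∅, so the count is 0.
Comparison with the Bézout bound: 0 ≤ 4 = deg(f)·deg(g), as expected for curves with no common component (the affine F_7-count falls short of the bound because intersections may lie at infinity, over extension fields, or carry multiplicity).


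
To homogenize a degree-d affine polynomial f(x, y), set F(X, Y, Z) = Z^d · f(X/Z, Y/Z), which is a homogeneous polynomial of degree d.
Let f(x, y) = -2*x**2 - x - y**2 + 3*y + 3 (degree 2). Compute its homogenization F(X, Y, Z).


F(X, Y, Z) = -2*X**2 - X*Z - Y**2 + 3*Y*Z + 3*Z**2

deg(f) = 2.
Substitute x = X/Z, y = Y/Z into f, then multiply by Z^2.
  monomial -2·x^2·y^0 ↦ -2·X^2·Y^0·Z^0.
  monomial -1·x^1·y^0 ↦ -1·X^1·Y^0·Z^1.
  monomial -1·x^0·y^2 ↦ -1·X^0·Y^2·Z^0.
  monomial 3·x^0·y^1 ↦ 3·X^0·Y^1·Z^1.
  monomial 3·x^0·y^0 ↦ 3·X^0·Y^0·Z^2.
Collecting: F(X, Y, Z) = -2*X**2 - X*Z - Y**2 + 3*Y*Z + 3*Z**2.


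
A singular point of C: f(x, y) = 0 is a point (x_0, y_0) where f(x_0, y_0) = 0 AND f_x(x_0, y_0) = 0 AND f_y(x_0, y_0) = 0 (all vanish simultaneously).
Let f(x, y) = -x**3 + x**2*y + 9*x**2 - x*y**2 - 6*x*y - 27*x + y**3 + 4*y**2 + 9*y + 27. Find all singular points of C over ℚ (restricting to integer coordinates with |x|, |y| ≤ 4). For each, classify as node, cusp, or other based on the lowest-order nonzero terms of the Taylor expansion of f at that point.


Singular points: {(3, 0)}; classification: cusp.

Compute partial derivatives:
  f_x = -3*x**2 + 2*x*y + 18*x - y**2 - 6*y - 27.
  f_y = x**2 - 2*x*y - 6*x + 3*y**2 + 8*y + 9.
Scan x_0 ∈ {−4, ..., 4}. For each x_0, f_y(x_0, y) is a polynomial in y; find its integer roots y ∈ {−4, ..., 4}, then test f_x and f at those candidates.
  x = -4: f_y(-4, y) = 3*y**2 + 16*y + 49; no integer root y with |y| ≤ 4.
  x = -3: f_y(-3, y) = 3*y**2 + 14*y + 36; no integer root y with |y| ≤ 4.
  x = -2: f_y(-2, y) = 3*y**2 + 12*y + 25; no integer root y with |y| ≤ 4.
  x = -1: f_y(-1, y) = 3*y**2 + 10*y + 16; no integer root y with |y| ≤ 4.
  x = 0: f_y(0, y) = 3*y**2 + 8*y + 9; no integer root y with |y| ≤ 4.
  x = 1: f_y(1, y) = 3*y**2 + 6*y + 4; no integer root y with |y| ≤ 4.
  x = 2: f_y(2, y) = 3*y**2 + 4*y + 1; vanishes at y ∈ {-1}. (2, -1): f_x = -2 ≠ 0.
  x = 3: f_y(3, y) = 3*y**2 + 2*y; vanishes at y ∈ {0}. (3, 0): f_x = 0, f = 0 — SINGULAR.
  x = 4: f_y(4, y) = 3*y**2 + 1; no integer root y with |y| ≤ 4.
Only singular point on the grid: (3, 0).
Classify: substitute x = 3 + u, y = 0 + v and expand: f = -u**3 + u**2*v - u*v**2 + v**3 + v**2.
No constant or linear terms (consistent with a singular point). Quadratic part: v**2. Cubic part: -u**3 + u**2*v - u*v**2 + v**3.
The quadratic part v**2 is a perfect square, so there is a single (double) tangent line v = 0, i.e. y = 0. Restricting the cubic part to that line (v = 0) leaves -u**3 ≠ 0, so f is not divisible by v and the branch is v² ≈ u**3 to lowest order — this is a cusp.
Classification: cusp.


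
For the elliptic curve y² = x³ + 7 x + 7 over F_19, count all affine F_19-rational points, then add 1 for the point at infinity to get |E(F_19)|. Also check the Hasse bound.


Affine points = {(0, 8), (0, 11), (3, 6), (3, 13), (4, 2), (4, 17), (7, 0), (8, 9), (8, 10), (9, 1), (9, 18), (11, 3), (11, 16), (16, 4), (16, 15), (17, 2), (17, 17)}; affine count = 17; |E(F_19)| = 18.

Discriminant check: Δ ∝ 4a³ + 27b² = 4·7³ + 27·7² = 4·343 + 27·49 ≡ 16 (mod 19). Nonzero ⇒ E is nonsingular.
For each x ∈ F_19, compute rhs = x³ + 7·x + 7 mod 19, then count y ∈ F_19 with y² ≡ rhs.
  x = 0: rhs = 7, matching y values: 8, 11 (2 points).
  x = 1: rhs = 15, matching y values: none (0 points).
  x = 2: rhs = 10, matching y values: none (0 points).
  x = 3: rhs = 17, matching y values: 6, 13 (2 points).
  x = 4: rhs = 4, matching y values: 2, 17 (2 points).
  x = 5: rhs = 15, matching y values: none (0 points).
  x = 6: rhs = 18, matching y values: none (0 points).
  x = 7: rhs = 0, matching y values: 0 (1 points).
  x = 8: rhs = 5, matching y values: 9, 10 (2 points).
  x = 9: rhs = 1, matching y values: 1, 18 (2 points).
  x = 10: rhs = 13, matching y values: none (0 points).
  x = 11: rhs = 9, matching y values: 3, 16 (2 points).
  x = 12: rhs = 14, matching y values: none (0 points).
  x = 13: rhs = 15, matching y values: none (0 points).
  x = 14: rhs = 18, matching y values: none (0 points).
  x = 15: rhs = 10, matching y values: none (0 points).
  x = 16: rhs = 16, matching y values: 4, 15 (2 points).
  x = 17: rhs = 4, matching y values: 2, 17 (2 points).
  x = 18: rhs = 18, matching y values: none (0 points).
Total affine count: 17.
Full point count |E(F_19)| = 17 + 1 = 18.
Hasse bound: |18 − (19+1)| = |-2| = 2 ≤ 2√19 ≈ 8.7178 ✓.


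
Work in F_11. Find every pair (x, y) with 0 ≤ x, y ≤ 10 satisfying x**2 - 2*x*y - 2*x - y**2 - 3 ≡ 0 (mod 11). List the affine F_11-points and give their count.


Affine F_11-points: {(2, 8), (2, 10), (3, 0), (3, 5), (5, 4), (5, 8), (7, 2), (7, 6), (9, 5), (9, 10), (10, 0), (10, 2)}; count = 12.

For each of the 121 pairs (x, y) ∈ F_11², evaluate f(x, y) mod 11. Record the zeros.
  x = 0: [0↦8, 1↦7, 2↦4, 3↦10, 4↦3, 5↦5, 6↦5, 7↦3, 8↦10, 9↦4, 10↦7]  zeros at y ∈ ∅
  x = 1: [0↦7, 1↦4, 2↦10, 3↦3, 4↦5, 5↦5, 6↦3, 7↦10, 8↦4, 9↦7, 10↦8]  zeros at y ∈ ∅
  x = 2: [0↦8, 1↦3, 2↦7, 3↦9, 4↦9, 5↦7, 6↦3, 7↦8, 8↦0, 9↦1, 10↦0]  zeros at y ∈ {8, 10}
  x = 3: [0↦0, 1↦4, 2↦6, 3↦6, 4↦4, 5↦0, 6↦5, 7↦8, 8↦9, 9↦8, 10↦5]  zeros at y ∈ {0, 5}
  x = 4: [0↦5, 1↦7, 2↦7, 3↦5, 4↦1, 5↦6, 6↦9, 7↦10, 8↦9, 9↦6, 10↦1]  zeros at y ∈ ∅
  x = 5: [0↦1, 1↦1, 2↦10, 3↦6, 4↦0, 5↦3, 6↦4, 7↦3, 8↦0, 9↦6, 10↦10]  zeros at y ∈ {4, 8}
  x = 6: [0↦10, 1↦8, 2↦4, 3↦9, 4↦1, 5↦2, 6↦1, 7↦9, 8↦4, 9↦8, 10↦10]  zeros at y ∈ ∅
  x = 7: [0↦10, 1↦6, 2↦0, 3↦3, 4↦4, 5↦3, 6↦0, 7↦6, 8↦10, 9↦1, 10↦1]  zeros at y ∈ {2, 6}
  x = 8: [0↦1, 1↦6, 2↦9, 3↦10, 4↦9, 5↦6, 6↦1, 7↦5, 8↦7, 9↦7, 10↦5]  zeros at y ∈ ∅
  x = 9: [0↦5, 1↦8, 2↦9, 3↦8, 4↦5, 5↦0, 6↦4, 7↦6, 8↦6, 9↦4, 10↦0]  zeros at y ∈ {5, 10}
  x = 10: [0↦0, 1↦1, 2↦0, 3↦8, 4↦3, 5↦7, 6↦9, 7↦9, 8↦7, 9↦3, 10↦8]  zeros at y ∈ {0, 2}
Collecting zeros: affine points = {(2, 8), (2, 10), (3, 0), (3, 5), (5, 4), (5, 8), (7, 2), (7, 6), (9, 5), (9, 10), (10, 0), (10, 2)}.
Total count |C(F_11)_aff| = 12.


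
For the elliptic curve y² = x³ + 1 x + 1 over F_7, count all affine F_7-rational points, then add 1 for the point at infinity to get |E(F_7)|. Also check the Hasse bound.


Affine points = {(0, 1), (0, 6), (2, 2), (2, 5)}; affine count = 4; |E(F_7)| = 5.

Discriminant check: Δ ∝ 4a³ + 27b² = 4·1³ + 27·1² = 4·1 + 27·1 ≡ 3 (mod 7). Nonzero ⇒ E is nonsingular.
For each x ∈ F_7, compute rhs = x³ + 1·x + 1 mod 7, then count y ∈ F_7 with y² ≡ rhs.
  x = 0: rhs = 1, matching y values: 1, 6 (2 points).
  x = 1: rhs = 3, matching y values: none (0 points).
  x = 2: rhs = 4, matching y values: 2, 5 (2 points).
  x = 3: rhs = 3, matching y values: none (0 points).
  x = 4: rhs = 6, matching y values: none (0 points).
  x = 5: rhs = 5, matching y values: none (0 points).
  x = 6: rhs = 6, matching y values: none (0 points).
Total affine count: 4.
Full point count |E(F_7)| = 4 + 1 = 5.
Hasse bound: |5 − (7+1)| = |-3| = 3 ≤ 2√7 ≈ 5.2915 ✓.


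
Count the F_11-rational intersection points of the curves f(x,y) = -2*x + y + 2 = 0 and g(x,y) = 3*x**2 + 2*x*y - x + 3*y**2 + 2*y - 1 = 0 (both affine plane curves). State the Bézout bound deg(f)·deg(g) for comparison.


Common zeros: {(2, 2), (8, 3)}; count = 2; Bézout bound = 2.

deg(f) = 1, deg(g) = 2, so Bézout bound = 2.
Scan x ∈ F_11. For each x, list the y ∈ F_11 with f(x, y) ≡ 0 and those with g(x, y) ≡ 0 (mod 11); the common zeros in that column are the intersection.
  x = 0: f ≡ 0 at y ∈ {9}; g ≡ 0 at y ∈ {4, 10}; common: ∅.
  x = 1: f ≡ 0 at y ∈ {0}; g ≡ 0 at y ∈ {7, 10}; common: ∅.
  x = 2: f ≡ 0 at y ∈ {2}; g ≡ 0 at y ∈ {2, 7}; common: {2}.
  x = 3: f ≡ 0 at y ∈ {4}; g ≡ 0 at y ∈ ∅; common: ∅.
  x = 4: f ≡ 0 at y ∈ {6}; g ≡ 0 at y ∈ ∅; common: ∅.
  x = 5: f ≡ 0 at y ∈ {8}; g ≡ 0 at y ∈ {3, 4}; common: ∅.
  x = 6: f ≡ 0 at y ∈ {10}; g ≡ 0 at y ∈ ∅; common: ∅.
  x = 7: f ≡ 0 at y ∈ {1}; g ≡ 0 at y ∈ ∅; common: ∅.
  x = 8: f ≡ 0 at y ∈ {3}; g ≡ 0 at y ∈ {2, 3}; common: {3}.
  x = 9: f ≡ 0 at y ∈ {5}; g ≡ 0 at y ∈ ∅; common: ∅.
  x = 10: f ≡ 0 at y ∈ {7}; g ≡ 0 at y ∈ ∅; common: ∅.
Collecting: common zeros = {(2, 2), (8, 3)}, so the count is 2.
Comparison with the Bézout bound: 2 ≤ 2 = deg(f)·deg(g), as expected for curves with no common component (the bound is attained).


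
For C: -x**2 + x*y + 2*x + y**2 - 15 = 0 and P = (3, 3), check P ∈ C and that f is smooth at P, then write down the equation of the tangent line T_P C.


Tangent line at P: -x + 9*y - 24 = 0.

Step 1: f(3, 3) = 0, so P lies on C.
Step 2: partial derivatives
  f_x(x, y) = -2*x + y + 2, f_y(x, y) = x + 2*y.
  f_x(P) = -1, f_y(P) = 9 (gradient nonzero, so P is smooth).
Step 3: tangent line at P: -1·(x − 3) + 9·(y − 3) = 0.
Expanding: -x + 9*y - 24 = 0.


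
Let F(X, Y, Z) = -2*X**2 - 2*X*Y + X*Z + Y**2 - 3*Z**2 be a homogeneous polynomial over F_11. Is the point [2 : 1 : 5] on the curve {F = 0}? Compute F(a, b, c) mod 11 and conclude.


F(2,1,5) ≡ 1 (mod 11); P is NOT on the curve.

Evaluate F(2, 1, 5) term-by-term (mod 11).
  -2*X**2 ↦ -2·4·1·1 = -8
  -2*X*Y ↦ -2·2·1·1 = -4
  X*Z ↦ 1·2·1·5 = 10
  Y**2 ↦ 1·1·1·1 = 1
  -3*Z**2 ↦ -3·1·1·25 = -75
Sum: F(2, 1, 5) = (-8) + (-4) + (10) + (1) + (-75) = -76.
Reducing mod 11: -76 ≡ 1 (mod 11).
Since F(a, b, c) ≡ 1 ≠ 0 (mod 11), P does NOT lie on the curve.


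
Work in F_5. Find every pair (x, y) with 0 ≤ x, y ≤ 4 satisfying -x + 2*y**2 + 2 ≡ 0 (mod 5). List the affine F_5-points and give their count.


Affine F_5-points: {(0, 2), (0, 3), (2, 0), (4, 1), (4, 4)}; count = 5.

For each of the 25 pairs (x, y) ∈ F_5², evaluate f(x, y) mod 5. Record the zeros.
  x = 0: [0↦2, 1↦4, 2↦0, 3↦0, 4↦4]  zeros at y ∈ {2, 3}
  x = 1: [0↦1, 1↦3, 2↦4, 3↦4, 4↦3]  zeros at y ∈ ∅
  x = 2: [0↦0, 1↦2, 2↦3, 3↦3, 4↦2]  zeros at y ∈ {0}
  x = 3: [0↦4, 1↦1, 2↦2, 3↦2, 4↦1]  zeros at y ∈ ∅
  x = 4: [0↦3, 1↦0, 2↦1, 3↦1, 4↦0]  zeros at y ∈ {1, 4}
Collecting zeros: affine points = {(0, 2), (0, 3), (2, 0), (4, 1), (4, 4)}.
Total count |C(F_5)_aff| = 5.


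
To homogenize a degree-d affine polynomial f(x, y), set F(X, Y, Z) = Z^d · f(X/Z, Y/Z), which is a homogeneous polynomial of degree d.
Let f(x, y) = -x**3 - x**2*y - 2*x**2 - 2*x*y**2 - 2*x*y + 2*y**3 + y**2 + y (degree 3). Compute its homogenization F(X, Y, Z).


F(X, Y, Z) = -X**3 - X**2*Y - 2*X**2*Z - 2*X*Y**2 - 2*X*Y*Z + 2*Y**3 + Y**2*Z + Y*Z**2

deg(f) = 3.
Substitute x = X/Z, y = Y/Z into f, then multiply by Z^3.
  monomial -1·x^3·y^0 ↦ -1·X^3·Y^0·Z^0.
  monomial -1·x^2·y^1 ↦ -1·X^2·Y^1·Z^0.
  monomial -2·x^2·y^0 ↦ -2·X^2·Y^0·Z^1.
  monomial -2·x^1·y^2 ↦ -2·X^1·Y^2·Z^0.
  monomial -2·x^1·y^1 ↦ -2·X^1·Y^1·Z^1.
  monomial 2·x^0·y^3 ↦ 2·X^0·Y^3·Z^0.
  monomial 1·x^0·y^2 ↦ 1·X^0·Y^2·Z^1.
  monomial 1·x^0·y^1 ↦ 1·X^0·Y^1·Z^2.
Collecting: F(X, Y, Z) = -X**3 - X**2*Y - 2*X**2*Z - 2*X*Y**2 - 2*X*Y*Z + 2*Y**3 + Y**2*Z + Y*Z**2.


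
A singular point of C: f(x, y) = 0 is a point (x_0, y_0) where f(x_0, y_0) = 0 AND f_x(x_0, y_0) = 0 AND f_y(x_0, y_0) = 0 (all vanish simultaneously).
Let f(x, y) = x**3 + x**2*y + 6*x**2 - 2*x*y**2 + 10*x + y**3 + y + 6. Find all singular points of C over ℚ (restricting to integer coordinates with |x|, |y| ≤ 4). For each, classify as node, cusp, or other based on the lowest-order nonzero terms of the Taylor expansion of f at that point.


Singular points: {(-2, -1)}; classification: node.

Compute partial derivatives:
  f_x = 3*x**2 + 2*x*y + 12*x - 2*y**2 + 10.
  f_y = x**2 - 4*x*y + 3*y**2 + 1.
Scan x_0 ∈ {−4, ..., 4}. For each x_0, f_y(x_0, y) is a polynomial in y; find its integer roots y ∈ {−4, ..., 4}, then test f_x and f at those candidates.
  x = -4: f_y(-4, y) = 3*y**2 + 16*y + 17; no integer root y with |y| ≤ 4.
  x = -3: f_y(-3, y) = 3*y**2 + 12*y + 10; no integer root y with |y| ≤ 4.
  x = -2: f_y(-2, y) = 3*y**2 + 8*y + 5; vanishes at y ∈ {-1}. (-2, -1): f_x = 0, f = 0 — SINGULAR.
  x = -1: f_y(-1, y) = 3*y**2 + 4*y + 2; no integer root y with |y| ≤ 4.
  x = 0: f_y(0, y) = 3*y**2 + 1; no integer root y with |y| ≤ 4.
  x = 1: f_y(1, y) = 3*y**2 - 4*y + 2; no integer root y with |y| ≤ 4.
  x = 2: f_y(2, y) = 3*y**2 - 8*y + 5; vanishes at y ∈ {1}. (2, 1): f_x = 48 ≠ 0.
  x = 3: f_y(3, y) = 3*y**2 - 12*y + 10; no integer root y with |y| ≤ 4.
  x = 4: f_y(4, y) = 3*y**2 - 16*y + 17; no integer root y with |y| ≤ 4.
Only singular point on the grid: (-2, -1).
Classify: substitute x = -2 + u, y = -1 + v and expand: f = u**3 + u**2*v - u**2 - 2*u*v**2 + v**3 + v**2.
No constant or linear terms (consistent with a singular point). Quadratic part: -u**2 + v**2. Cubic part: u**3 + u**2*v - 2*u*v**2 + v**3.
The quadratic part v**2 - u**2 = (v − u)(v + u) splits into two distinct linear factors, so there are two distinct tangent lines y − -1 = ±(x − -2) — this is a node (ordinary double point).
Classification: node.
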